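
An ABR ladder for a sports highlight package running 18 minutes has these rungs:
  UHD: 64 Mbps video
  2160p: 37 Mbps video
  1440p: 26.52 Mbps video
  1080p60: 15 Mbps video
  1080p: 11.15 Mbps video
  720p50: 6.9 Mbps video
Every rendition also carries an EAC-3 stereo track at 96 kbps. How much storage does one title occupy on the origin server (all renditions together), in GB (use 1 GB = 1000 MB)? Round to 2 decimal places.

18 min = 1080 s
Audio: 96 kbps = 0.096 Mbps.
Sum of rendition bitrates: (64+0.096) + (37+0.096) + (26.52+0.096) + (15+0.096) + (11.15+0.096) + (6.9+0.096) = 161.146 Mbps.
× 1080 s = 174,038 Mb = 21,755 MB = 21.75 GB.

21.75 GB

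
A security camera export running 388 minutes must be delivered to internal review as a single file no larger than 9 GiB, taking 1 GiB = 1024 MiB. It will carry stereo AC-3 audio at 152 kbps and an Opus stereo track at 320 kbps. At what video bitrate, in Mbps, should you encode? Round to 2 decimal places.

2.85 Mbps

Budget: 9 GiB = 77309.4 Mb.
388 min = 23280 s
Total bitrate budget: 77309.4 Mb / 23280 s = 3.321 Mbps.
Audio total: 152 + 320 = 472 kbps = 0.472 Mbps.
Video: 3.321 − 0.472 = 2.849 Mbps.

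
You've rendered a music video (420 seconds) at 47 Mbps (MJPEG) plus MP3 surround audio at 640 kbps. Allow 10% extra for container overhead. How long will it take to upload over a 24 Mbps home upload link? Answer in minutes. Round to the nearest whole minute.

Audio: 640 kbps = 0.640 Mbps.
Total bitrate: 47.640 Mbps.
File: 47.640 Mbps × 420 s = 20008.8 Mb.
With 10% container overhead: ×1.10. → 22009.7 Mb.
At 24 Mbps: 22009.7 / 24 = 917.1 s ≈ 15.3 minutes.

15 minutes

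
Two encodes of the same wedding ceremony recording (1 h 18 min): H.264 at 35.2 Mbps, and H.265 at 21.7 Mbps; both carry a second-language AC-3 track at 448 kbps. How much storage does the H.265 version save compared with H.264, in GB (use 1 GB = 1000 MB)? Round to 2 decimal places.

7.90 GB

1 h 18 min = 78 min = 4680 s
Audio: 448 kbps = 0.448 Mbps.
H.264: 35.648 Mbps × 4680 s = 166832.6 Mb = 20.854 GB.
H.265: 22.148 Mbps × 4680 s = 103652.6 Mb = 12.957 GB.
Saving: 20.854 − 12.957 = 7.897 GB.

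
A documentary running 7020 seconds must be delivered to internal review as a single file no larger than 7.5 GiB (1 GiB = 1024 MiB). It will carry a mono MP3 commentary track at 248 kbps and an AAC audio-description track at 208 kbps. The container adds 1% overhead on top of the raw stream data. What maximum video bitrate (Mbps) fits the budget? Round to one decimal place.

Budget: 7.5 GiB = 64424.5 Mb.
Stream payload after overhead: 64424.5 / 1.01 = 63786.6 Mb.
Total bitrate budget: 63786.6 Mb / 7020 s = 9.086 Mbps.
Audio total: 248 + 208 = 456 kbps = 0.456 Mbps.
Video: 9.086 − 0.456 = 8.630 Mbps.

8.6 Mbps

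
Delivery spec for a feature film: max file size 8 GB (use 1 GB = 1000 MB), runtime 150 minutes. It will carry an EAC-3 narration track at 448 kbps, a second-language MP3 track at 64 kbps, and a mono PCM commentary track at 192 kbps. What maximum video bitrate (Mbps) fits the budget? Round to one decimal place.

6.4 Mbps

Budget: 8 GB = 64000.0 Mb.
150 min = 9000 s
Total bitrate budget: 64000.0 Mb / 9000 s = 7.111 Mbps.
Audio total: 448 + 64 + 192 = 704 kbps = 0.704 Mbps.
Video: 7.111 − 0.704 = 6.407 Mbps.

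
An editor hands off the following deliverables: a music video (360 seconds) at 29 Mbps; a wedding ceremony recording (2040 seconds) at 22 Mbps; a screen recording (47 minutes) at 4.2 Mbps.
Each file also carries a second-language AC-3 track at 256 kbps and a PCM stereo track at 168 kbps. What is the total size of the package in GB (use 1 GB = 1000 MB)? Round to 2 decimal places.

Audio total: 256 + 168 = 424 kbps = 0.424 Mbps.
music video: 29.424 Mbps × 360 s = 10592.6 Mb
wedding ceremony recording: 22.424 Mbps × 2040 s = 45745.0 Mb
screen recording: 4.624 Mbps × 2820 s = 13039.7 Mb
Total: 69377.3 Mb = 8672.2 MB.
= 8.672 GB.

8.67 GB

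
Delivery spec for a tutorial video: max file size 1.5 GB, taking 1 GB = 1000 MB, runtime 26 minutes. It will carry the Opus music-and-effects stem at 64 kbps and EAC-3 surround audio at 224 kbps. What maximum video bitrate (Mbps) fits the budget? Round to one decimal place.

7.4 Mbps

Budget: 1.5 GB = 12000.0 Mb.
26 min = 1560 s
Total bitrate budget: 12000.0 Mb / 1560 s = 7.692 Mbps.
Audio total: 64 + 224 = 288 kbps = 0.288 Mbps.
Video: 7.692 − 0.288 = 7.404 Mbps.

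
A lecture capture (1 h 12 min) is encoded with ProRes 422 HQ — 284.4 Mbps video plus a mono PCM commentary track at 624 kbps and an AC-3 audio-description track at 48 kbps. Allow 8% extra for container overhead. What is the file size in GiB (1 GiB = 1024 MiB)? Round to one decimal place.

154.8 GiB

1 h 12 min = 72 min = 4320 s
Audio total: 624 + 48 = 672 kbps = 0.672 Mbps.
Total bitrate: 284.4 + 0.672 = 285.072 Mbps.
Stream data: 285.072 Mbps × 4320 s = 1231511.0 Mb.
With 8% container overhead: ×1.08.
1,330,032 Mb = 166,253,990,400 bytes ÷ 1,073,741,824 = 154.8 GiB.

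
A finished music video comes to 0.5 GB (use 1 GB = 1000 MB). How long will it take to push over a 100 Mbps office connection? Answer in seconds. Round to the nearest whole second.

File: 0.5 GB = 4000.0 Mb.
At 100 Mbps: 4000.0 / 100 = 40.0 s ≈ 40 seconds.

40 seconds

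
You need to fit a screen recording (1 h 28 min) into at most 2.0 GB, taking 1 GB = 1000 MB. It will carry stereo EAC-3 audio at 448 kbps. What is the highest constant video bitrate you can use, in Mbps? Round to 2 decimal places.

2.58 Mbps

Budget: 2.0 GB = 16000.0 Mb.
1 h 28 min = 88 min = 5280 s
Total bitrate budget: 16000.0 Mb / 5280 s = 3.030 Mbps.
Audio: 448 kbps = 0.448 Mbps.
Video: 3.030 − 0.448 = 2.582 Mbps.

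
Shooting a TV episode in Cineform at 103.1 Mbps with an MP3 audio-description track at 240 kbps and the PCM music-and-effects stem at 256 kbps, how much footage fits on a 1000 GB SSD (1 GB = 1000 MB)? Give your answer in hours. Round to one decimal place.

Audio total: 240 + 256 = 496 kbps = 0.496 Mbps.
Total bitrate: 103.1 + 0.496 = 103.596 Mbps.
Capacity: 1000 GB = 8,000,000 Mb.
Recording time: 8,000,000 / 103.596 = 77,223 s ≈ 21.5 hours.

21.5 hours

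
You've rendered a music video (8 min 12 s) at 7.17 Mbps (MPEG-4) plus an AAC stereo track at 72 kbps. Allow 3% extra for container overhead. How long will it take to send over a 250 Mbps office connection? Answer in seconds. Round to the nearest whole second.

8 min 12 s = 492 s
Audio: 72 kbps = 0.072 Mbps.
Total bitrate: 7.242 Mbps.
File: 7.242 Mbps × 492 s = 3563.1 Mb.
With 3% container overhead: ×1.03. → 3670.0 Mb.
At 250 Mbps: 3670.0 / 250 = 14.7 s ≈ 14.7 seconds.

15 seconds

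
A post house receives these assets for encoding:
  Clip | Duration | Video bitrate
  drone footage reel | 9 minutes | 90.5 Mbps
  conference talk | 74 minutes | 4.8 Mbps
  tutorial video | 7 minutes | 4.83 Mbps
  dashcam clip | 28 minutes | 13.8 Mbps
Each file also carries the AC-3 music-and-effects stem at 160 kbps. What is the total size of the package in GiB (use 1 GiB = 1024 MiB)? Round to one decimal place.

Audio: 160 kbps = 0.160 Mbps.
drone footage reel: 90.660 Mbps × 540 s = 48956.4 Mb
conference talk: 4.960 Mbps × 4440 s = 22022.4 Mb
tutorial video: 4.990 Mbps × 420 s = 2095.8 Mb
dashcam clip: 13.960 Mbps × 1680 s = 23452.8 Mb
Total: 96527.4 Mb = 12065.9 MB.
= 11.24 GiB.

11.2 GiB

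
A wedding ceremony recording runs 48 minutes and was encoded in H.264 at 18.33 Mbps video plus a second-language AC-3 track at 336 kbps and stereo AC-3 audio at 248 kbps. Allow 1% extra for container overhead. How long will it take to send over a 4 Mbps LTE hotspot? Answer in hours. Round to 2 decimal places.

48 min = 2880 s
Audio total: 336 + 248 = 584 kbps = 0.584 Mbps.
Total bitrate: 18.914 Mbps.
File: 18.914 Mbps × 2880 s = 54472.3 Mb.
With 1% container overhead: ×1.01. → 55017.0 Mb.
At 4 Mbps: 55017.0 / 4 = 13754.3 s ≈ 3.82 hours.

3.82 hours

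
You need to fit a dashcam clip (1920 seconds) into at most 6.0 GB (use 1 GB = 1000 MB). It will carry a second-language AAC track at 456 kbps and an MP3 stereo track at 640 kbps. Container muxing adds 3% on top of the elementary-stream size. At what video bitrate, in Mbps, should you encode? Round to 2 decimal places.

23.18 Mbps

Budget: 6.0 GB = 48000.0 Mb.
Stream payload after overhead: 48000.0 / 1.03 = 46601.9 Mb.
Total bitrate budget: 46601.9 Mb / 1920 s = 24.272 Mbps.
Audio total: 456 + 640 = 1096 kbps = 1.096 Mbps.
Video: 24.272 − 1.096 = 23.176 Mbps.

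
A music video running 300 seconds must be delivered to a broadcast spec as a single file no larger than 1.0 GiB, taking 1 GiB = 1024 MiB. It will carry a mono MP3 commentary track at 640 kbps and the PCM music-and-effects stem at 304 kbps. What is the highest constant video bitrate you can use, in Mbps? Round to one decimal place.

27.7 Mbps

Budget: 1.0 GiB = 8589.9 Mb.
Total bitrate budget: 8589.9 Mb / 300 s = 28.633 Mbps.
Audio total: 640 + 304 = 944 kbps = 0.944 Mbps.
Video: 28.633 − 0.944 = 27.689 Mbps.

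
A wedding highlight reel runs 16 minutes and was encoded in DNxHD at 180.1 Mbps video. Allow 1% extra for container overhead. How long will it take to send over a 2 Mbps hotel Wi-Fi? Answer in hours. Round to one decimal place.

24.3 hours

16 min = 960 s
File: 180.100 Mbps × 960 s = 172896.0 Mb.
With 1% container overhead: ×1.01. → 174625.0 Mb.
At 2 Mbps: 174625.0 / 2 = 87312.5 s ≈ 24.3 hours.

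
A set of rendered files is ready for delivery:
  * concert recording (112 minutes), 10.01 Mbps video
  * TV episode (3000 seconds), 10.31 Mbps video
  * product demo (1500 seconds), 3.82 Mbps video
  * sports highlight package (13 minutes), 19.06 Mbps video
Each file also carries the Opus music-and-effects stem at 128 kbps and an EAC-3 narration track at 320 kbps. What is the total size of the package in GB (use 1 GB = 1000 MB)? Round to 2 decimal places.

15.52 GB

Audio total: 128 + 320 = 448 kbps = 0.448 Mbps.
concert recording: 10.458 Mbps × 6720 s = 70277.8 Mb
TV episode: 10.758 Mbps × 3000 s = 32274.0 Mb
product demo: 4.268 Mbps × 1500 s = 6402.0 Mb
sports highlight package: 19.508 Mbps × 780 s = 15216.2 Mb
Total: 124170.0 Mb = 15521.2 MB.
= 15.52 GB.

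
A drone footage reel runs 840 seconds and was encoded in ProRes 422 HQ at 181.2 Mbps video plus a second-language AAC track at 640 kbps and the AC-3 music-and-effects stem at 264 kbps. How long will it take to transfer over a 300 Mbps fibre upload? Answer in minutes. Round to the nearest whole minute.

8 minutes

Audio total: 640 + 264 = 904 kbps = 0.904 Mbps.
Total bitrate: 182.104 Mbps.
File: 182.104 Mbps × 840 s = 152967.4 Mb.
At 300 Mbps: 152967.4 / 300 = 509.9 s ≈ 8.5 minutes.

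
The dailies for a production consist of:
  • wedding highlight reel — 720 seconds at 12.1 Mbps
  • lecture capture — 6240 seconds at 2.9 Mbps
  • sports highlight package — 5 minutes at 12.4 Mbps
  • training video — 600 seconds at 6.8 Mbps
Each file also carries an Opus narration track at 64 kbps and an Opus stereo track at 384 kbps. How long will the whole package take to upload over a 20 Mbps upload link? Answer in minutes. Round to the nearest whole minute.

32 minutes

Audio total: 64 + 384 = 448 kbps = 0.448 Mbps.
wedding highlight reel: 12.548 Mbps × 720 s = 9034.6 Mb
lecture capture: 3.348 Mbps × 6240 s = 20891.5 Mb
sports highlight package: 12.848 Mbps × 300 s = 3854.4 Mb
training video: 7.248 Mbps × 600 s = 4348.8 Mb
Total: 38129.3 Mb = 4766.2 MB.
At 20 Mbps: 38129.3 / 20 = 1906 s ≈ 31.8 minutes.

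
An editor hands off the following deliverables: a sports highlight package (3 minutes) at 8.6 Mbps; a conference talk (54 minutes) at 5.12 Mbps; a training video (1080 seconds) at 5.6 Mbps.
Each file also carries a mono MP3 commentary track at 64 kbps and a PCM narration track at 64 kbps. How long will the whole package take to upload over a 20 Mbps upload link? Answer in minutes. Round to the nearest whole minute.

Audio total: 64 + 64 = 128 kbps = 0.128 Mbps.
sports highlight package: 8.728 Mbps × 180 s = 1571.0 Mb
conference talk: 5.248 Mbps × 3240 s = 17003.5 Mb
training video: 5.728 Mbps × 1080 s = 6186.2 Mb
Total: 24760.8 Mb = 3095.1 MB.
At 20 Mbps: 24760.8 / 20 = 1238 s ≈ 20.6 minutes.

21 minutes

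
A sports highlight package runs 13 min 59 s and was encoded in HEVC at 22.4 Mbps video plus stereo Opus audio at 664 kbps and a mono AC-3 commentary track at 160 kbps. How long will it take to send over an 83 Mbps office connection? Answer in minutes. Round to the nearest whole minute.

4 minutes

13 min 59 s = 839 s
Audio total: 664 + 160 = 824 kbps = 0.824 Mbps.
Total bitrate: 23.224 Mbps.
File: 23.224 Mbps × 839 s = 19484.9 Mb.
At 83 Mbps: 19484.9 / 83 = 234.8 s ≈ 3.91 minutes.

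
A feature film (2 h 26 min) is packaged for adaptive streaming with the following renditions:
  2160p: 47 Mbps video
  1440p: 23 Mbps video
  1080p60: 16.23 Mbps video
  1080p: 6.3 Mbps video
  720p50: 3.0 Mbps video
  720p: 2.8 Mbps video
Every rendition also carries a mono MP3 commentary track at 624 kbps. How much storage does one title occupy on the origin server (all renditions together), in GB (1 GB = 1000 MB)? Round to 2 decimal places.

111.77 GB

2 h 26 min = 146 min = 8760 s
Audio: 624 kbps = 0.624 Mbps.
Sum of rendition bitrates: (47+0.624) + (23+0.624) + (16.23+0.624) + (6.3+0.624) + (3.0+0.624) + (2.8+0.624) = 102.074 Mbps.
× 8760 s = 894,168 Mb = 111,771 MB = 111.8 GB.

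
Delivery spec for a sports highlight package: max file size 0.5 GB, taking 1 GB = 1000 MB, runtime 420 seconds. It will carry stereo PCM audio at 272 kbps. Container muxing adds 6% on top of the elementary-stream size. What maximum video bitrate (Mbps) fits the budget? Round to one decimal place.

8.7 Mbps

Budget: 0.5 GB = 4000.0 Mb.
Stream payload after overhead: 4000.0 / 1.06 = 3773.6 Mb.
Total bitrate budget: 3773.6 Mb / 420 s = 8.985 Mbps.
Audio: 272 kbps = 0.272 Mbps.
Video: 8.985 − 0.272 = 8.713 Mbps.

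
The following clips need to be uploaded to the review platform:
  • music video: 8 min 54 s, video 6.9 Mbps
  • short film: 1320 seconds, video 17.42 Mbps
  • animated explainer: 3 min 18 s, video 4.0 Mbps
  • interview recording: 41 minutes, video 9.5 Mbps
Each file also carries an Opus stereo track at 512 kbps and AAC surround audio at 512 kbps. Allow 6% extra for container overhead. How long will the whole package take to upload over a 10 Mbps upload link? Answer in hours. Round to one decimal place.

1.6 hours

Audio total: 512 + 512 = 1024 kbps = 1.024 Mbps.
music video: 7.924 Mbps × 534 s × 1.06 = 4485.3 Mb
short film: 18.444 Mbps × 1320 s × 1.06 = 25806.8 Mb
animated explainer: 5.024 Mbps × 198 s × 1.06 = 1054.4 Mb
interview recording: 10.524 Mbps × 2460 s × 1.06 = 27442.4 Mb
Total: 58789.0 Mb = 7348.6 MB.
At 10 Mbps: 58789.0 / 10 = 5879 s ≈ 1.63 hours.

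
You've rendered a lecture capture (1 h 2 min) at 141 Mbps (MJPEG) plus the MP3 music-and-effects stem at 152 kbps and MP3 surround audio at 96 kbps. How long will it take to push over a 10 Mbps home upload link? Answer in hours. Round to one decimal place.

1 h 2 min = 62 min = 3720 s
Audio total: 152 + 96 = 248 kbps = 0.248 Mbps.
Total bitrate: 141.248 Mbps.
File: 141.248 Mbps × 3720 s = 525442.6 Mb.
At 10 Mbps: 525442.6 / 10 = 52544.3 s ≈ 14.6 hours.

14.6 hours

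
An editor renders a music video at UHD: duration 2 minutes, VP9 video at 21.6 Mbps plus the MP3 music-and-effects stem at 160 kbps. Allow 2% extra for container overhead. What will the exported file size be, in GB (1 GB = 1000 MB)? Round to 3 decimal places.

0.333 GB

2 min = 120 s
Audio: 160 kbps = 0.160 Mbps.
Total bitrate: 21.6 + 0.160 = 21.760 Mbps.
Stream data: 21.760 Mbps × 120 s = 2611.2 Mb.
With 2% container overhead: ×1.02.
2,663 Mb ÷ 8 = 332.9 MB → 0.3329 GB.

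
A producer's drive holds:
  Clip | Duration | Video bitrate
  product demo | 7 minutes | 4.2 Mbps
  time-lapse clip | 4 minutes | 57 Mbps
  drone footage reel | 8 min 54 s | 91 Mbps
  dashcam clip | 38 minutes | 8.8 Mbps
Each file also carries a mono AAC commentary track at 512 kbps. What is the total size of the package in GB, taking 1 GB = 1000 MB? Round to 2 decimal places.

10.74 GB

Audio: 512 kbps = 0.512 Mbps.
product demo: 4.712 Mbps × 420 s = 1979.0 Mb
time-lapse clip: 57.512 Mbps × 240 s = 13802.9 Mb
drone footage reel: 91.512 Mbps × 534 s = 48867.4 Mb
dashcam clip: 9.312 Mbps × 2280 s = 21231.4 Mb
Total: 85880.7 Mb = 10735.1 MB.
= 10.74 GB.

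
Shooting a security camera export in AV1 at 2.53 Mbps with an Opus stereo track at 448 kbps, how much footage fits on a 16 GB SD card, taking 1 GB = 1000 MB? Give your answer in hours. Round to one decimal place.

11.9 hours

Audio: 448 kbps = 0.448 Mbps.
Total bitrate: 2.53 + 0.448 = 2.978 Mbps.
Capacity: 16 GB = 128,000 Mb.
Recording time: 128,000 / 2.978 = 42,982 s ≈ 11.9 hours.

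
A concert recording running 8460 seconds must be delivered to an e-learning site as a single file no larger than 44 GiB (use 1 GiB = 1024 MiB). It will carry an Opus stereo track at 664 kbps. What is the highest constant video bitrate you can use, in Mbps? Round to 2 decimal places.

44.01 Mbps

Budget: 44 GiB = 377957.1 Mb.
Total bitrate budget: 377957.1 Mb / 8460 s = 44.676 Mbps.
Audio: 664 kbps = 0.664 Mbps.
Video: 44.676 − 0.664 = 44.012 Mbps.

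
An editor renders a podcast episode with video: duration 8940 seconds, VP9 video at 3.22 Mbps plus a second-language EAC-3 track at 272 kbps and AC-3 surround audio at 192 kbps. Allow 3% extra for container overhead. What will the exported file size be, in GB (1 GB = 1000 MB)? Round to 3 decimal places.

Audio total: 272 + 192 = 464 kbps = 0.464 Mbps.
Total bitrate: 3.22 + 0.464 = 3.684 Mbps.
Stream data: 3.684 Mbps × 8940 s = 32935.0 Mb.
With 3% container overhead: ×1.03.
33,923 Mb ÷ 8 = 4,240 MB → 4.240 GB.

4.240 GB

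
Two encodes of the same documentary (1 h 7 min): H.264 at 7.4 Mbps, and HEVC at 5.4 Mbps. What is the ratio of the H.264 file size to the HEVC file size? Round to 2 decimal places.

1 h 7 min = 67 min = 4020 s
H.264: 7.400 Mbps × 4020 s = 29748.0 Mb = 3.719 GB.
HEVC: 5.400 Mbps × 4020 s = 21708.0 Mb = 2.713 GB.
Ratio: 3.719 / 2.713 = 1.370.

1.37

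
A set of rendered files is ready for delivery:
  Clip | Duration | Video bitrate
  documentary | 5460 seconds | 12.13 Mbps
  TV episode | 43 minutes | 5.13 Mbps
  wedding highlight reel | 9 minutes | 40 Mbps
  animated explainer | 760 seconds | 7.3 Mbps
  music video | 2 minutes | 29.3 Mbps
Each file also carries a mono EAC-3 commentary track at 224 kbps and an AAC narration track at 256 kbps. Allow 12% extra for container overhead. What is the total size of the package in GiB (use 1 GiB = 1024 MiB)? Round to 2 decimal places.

Audio total: 224 + 256 = 480 kbps = 0.480 Mbps.
documentary: 12.610 Mbps × 5460 s × 1.12 = 77112.7 Mb
TV episode: 5.610 Mbps × 2580 s × 1.12 = 16210.7 Mb
wedding highlight reel: 40.480 Mbps × 540 s × 1.12 = 24482.3 Mb
animated explainer: 7.780 Mbps × 760 s × 1.12 = 6622.3 Mb
music video: 29.780 Mbps × 120 s × 1.12 = 4002.4 Mb
Total: 128430.4 Mb = 16053.8 MB.
= 14.95 GiB.

14.95 GiB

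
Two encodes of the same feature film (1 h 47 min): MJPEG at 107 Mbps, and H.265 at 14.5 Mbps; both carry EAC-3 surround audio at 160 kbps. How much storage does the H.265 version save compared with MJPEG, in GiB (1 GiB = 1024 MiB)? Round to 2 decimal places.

69.13 GiB

1 h 47 min = 107 min = 6420 s
Audio: 160 kbps = 0.160 Mbps.
MJPEG: 107.160 Mbps × 6420 s = 687967.2 Mb = 80.090 GiB.
H.265: 14.660 Mbps × 6420 s = 94117.2 Mb = 10.957 GiB.
Saving: 80.090 − 10.957 = 69.133 GiB.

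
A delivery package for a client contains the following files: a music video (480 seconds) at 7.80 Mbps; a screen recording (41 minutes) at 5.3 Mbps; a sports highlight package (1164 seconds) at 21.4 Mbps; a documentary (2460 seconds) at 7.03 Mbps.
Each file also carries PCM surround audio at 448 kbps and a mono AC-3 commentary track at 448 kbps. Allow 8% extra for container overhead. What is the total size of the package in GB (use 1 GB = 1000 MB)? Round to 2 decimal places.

Audio total: 448 + 448 = 896 kbps = 0.896 Mbps.
music video: 8.696 Mbps × 480 s × 1.08 = 4508.0 Mb
screen recording: 6.196 Mbps × 2460 s × 1.08 = 16461.5 Mb
sports highlight package: 22.296 Mbps × 1164 s × 1.08 = 28028.7 Mb
documentary: 7.926 Mbps × 2460 s × 1.08 = 21057.8 Mb
Total: 70056.1 Mb = 8757.0 MB.
= 8.757 GB.

8.76 GB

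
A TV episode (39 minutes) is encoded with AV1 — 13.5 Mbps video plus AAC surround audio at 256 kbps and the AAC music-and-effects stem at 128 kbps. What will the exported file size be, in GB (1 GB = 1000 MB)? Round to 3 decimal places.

4.061 GB

39 min = 2340 s
Audio total: 256 + 128 = 384 kbps = 0.384 Mbps.
Total bitrate: 13.5 + 0.384 = 13.884 Mbps.
Stream data: 13.884 Mbps × 2340 s = 32488.6 Mb.
32,489 Mb ÷ 8 = 4,061 MB → 4.061 GB.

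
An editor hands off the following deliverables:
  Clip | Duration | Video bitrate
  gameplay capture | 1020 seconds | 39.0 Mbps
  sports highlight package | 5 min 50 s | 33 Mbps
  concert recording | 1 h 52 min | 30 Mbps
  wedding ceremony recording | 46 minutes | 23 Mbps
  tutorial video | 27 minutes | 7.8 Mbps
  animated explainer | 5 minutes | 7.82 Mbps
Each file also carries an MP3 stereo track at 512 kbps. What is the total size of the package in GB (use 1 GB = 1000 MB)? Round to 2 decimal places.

42.24 GB

Audio: 512 kbps = 0.512 Mbps.
gameplay capture: 39.512 Mbps × 1020 s = 40302.2 Mb
sports highlight package: 33.512 Mbps × 350 s = 11729.2 Mb
concert recording: 30.512 Mbps × 6720 s = 205040.6 Mb
wedding ceremony recording: 23.512 Mbps × 2760 s = 64893.1 Mb
tutorial video: 8.312 Mbps × 1620 s = 13465.4 Mb
animated explainer: 8.332 Mbps × 300 s = 2499.6 Mb
Total: 337930.2 Mb = 42241.3 MB.
= 42.24 GB.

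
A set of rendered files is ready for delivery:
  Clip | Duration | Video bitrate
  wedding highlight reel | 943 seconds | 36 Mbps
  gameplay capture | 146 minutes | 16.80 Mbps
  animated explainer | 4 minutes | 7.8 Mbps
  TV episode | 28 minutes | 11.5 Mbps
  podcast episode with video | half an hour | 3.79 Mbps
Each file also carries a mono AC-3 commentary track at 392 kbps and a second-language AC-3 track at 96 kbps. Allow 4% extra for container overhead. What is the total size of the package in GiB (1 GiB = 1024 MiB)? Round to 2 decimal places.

Audio total: 392 + 96 = 488 kbps = 0.488 Mbps.
wedding highlight reel: 36.488 Mbps × 943 s × 1.04 = 35784.5 Mb
gameplay capture: 17.288 Mbps × 8760 s × 1.04 = 157500.6 Mb
animated explainer: 8.288 Mbps × 240 s × 1.04 = 2068.7 Mb
TV episode: 11.988 Mbps × 1680 s × 1.04 = 20945.4 Mb
podcast episode with video: 4.278 Mbps × 1800 s × 1.04 = 8008.4 Mb
Total: 224307.6 Mb = 28038.5 MB.
= 26.11 GiB.

26.11 GiB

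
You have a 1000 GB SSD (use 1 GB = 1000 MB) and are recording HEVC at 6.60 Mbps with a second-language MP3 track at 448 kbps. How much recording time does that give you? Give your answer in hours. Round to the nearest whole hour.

315 hours

Audio: 448 kbps = 0.448 Mbps.
Total bitrate: 6.60 + 0.448 = 7.048 Mbps.
Capacity: 1000 GB = 8,000,000 Mb.
Recording time: 8,000,000 / 7.048 = 1,135,074 s ≈ 315 hours.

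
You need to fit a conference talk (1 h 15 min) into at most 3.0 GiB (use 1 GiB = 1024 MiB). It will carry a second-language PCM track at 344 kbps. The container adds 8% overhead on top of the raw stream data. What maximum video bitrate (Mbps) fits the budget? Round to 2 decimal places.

Budget: 3.0 GiB = 25769.8 Mb.
Stream payload after overhead: 25769.8 / 1.08 = 23860.9 Mb.
1 h 15 min = 75 min = 4500 s
Total bitrate budget: 23860.9 Mb / 4500 s = 5.302 Mbps.
Audio: 344 kbps = 0.344 Mbps.
Video: 5.302 − 0.344 = 4.958 Mbps.

4.96 Mbps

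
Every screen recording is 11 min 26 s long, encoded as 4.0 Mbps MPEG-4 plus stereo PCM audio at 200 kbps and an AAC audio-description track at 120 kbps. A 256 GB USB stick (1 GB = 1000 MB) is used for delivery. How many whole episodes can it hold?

691

11 min 26 s = 686 s
Audio total: 200 + 120 = 320 kbps = 0.320 Mbps.
Total bitrate: 4.320 Mbps.
Per item: 4.320 Mbps × 686 s = 2,964 Mb = 370.4 MB.
Capacity: 256 GB = 2,048,000 Mb; 691.07 items → 691 complete.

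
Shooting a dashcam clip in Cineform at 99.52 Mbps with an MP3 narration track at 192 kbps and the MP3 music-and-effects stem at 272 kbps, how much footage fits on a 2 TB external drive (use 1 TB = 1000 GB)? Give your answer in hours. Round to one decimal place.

Audio total: 192 + 272 = 464 kbps = 0.464 Mbps.
Total bitrate: 99.52 + 0.464 = 99.984 Mbps.
Capacity: 2 TB = 16,000,000 Mb.
Recording time: 16,000,000 / 99.984 = 160,026 s ≈ 44.5 hours.

44.5 hours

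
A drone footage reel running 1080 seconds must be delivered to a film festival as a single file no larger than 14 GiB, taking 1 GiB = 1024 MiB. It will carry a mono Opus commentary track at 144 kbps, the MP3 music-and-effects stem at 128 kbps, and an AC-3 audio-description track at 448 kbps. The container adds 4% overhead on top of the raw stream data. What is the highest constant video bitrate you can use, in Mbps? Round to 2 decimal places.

106.35 Mbps

Budget: 14 GiB = 120259.1 Mb.
Stream payload after overhead: 120259.1 / 1.04 = 115633.7 Mb.
Total bitrate budget: 115633.7 Mb / 1080 s = 107.068 Mbps.
Audio total: 144 + 128 + 448 = 720 kbps = 0.720 Mbps.
Video: 107.068 − 0.720 = 106.348 Mbps.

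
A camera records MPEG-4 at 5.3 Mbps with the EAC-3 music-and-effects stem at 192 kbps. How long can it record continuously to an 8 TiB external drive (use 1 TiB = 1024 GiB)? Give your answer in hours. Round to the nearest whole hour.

Audio: 192 kbps = 0.192 Mbps.
Total bitrate: 5.3 + 0.192 = 5.492 Mbps.
Capacity: 8 TiB = 70,368,744 Mb.
Recording time: 70,368,744 / 5.492 = 12,812,954 s ≈ 3,559 hours.

3559 hours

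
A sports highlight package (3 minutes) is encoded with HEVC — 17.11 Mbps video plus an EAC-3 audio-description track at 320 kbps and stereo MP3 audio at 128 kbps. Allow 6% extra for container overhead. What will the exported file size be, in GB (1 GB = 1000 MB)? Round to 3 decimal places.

0.419 GB

3 min = 180 s
Audio total: 320 + 128 = 448 kbps = 0.448 Mbps.
Total bitrate: 17.11 + 0.448 = 17.558 Mbps.
Stream data: 17.558 Mbps × 180 s = 3160.4 Mb.
With 6% container overhead: ×1.06.
3,350 Mb ÷ 8 = 418.8 MB → 0.4188 GB.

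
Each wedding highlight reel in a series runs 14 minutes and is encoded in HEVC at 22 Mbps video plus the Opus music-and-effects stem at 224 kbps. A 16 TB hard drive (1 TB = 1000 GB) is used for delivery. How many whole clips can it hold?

14 min = 840 s
Audio: 224 kbps = 0.224 Mbps.
Total bitrate: 22.224 Mbps.
Per item: 22.224 Mbps × 840 s = 18,668 Mb = 2,334 MB.
Capacity: 16 TB = 128,000,000 Mb; 6856.59 items → 6856 complete.

6856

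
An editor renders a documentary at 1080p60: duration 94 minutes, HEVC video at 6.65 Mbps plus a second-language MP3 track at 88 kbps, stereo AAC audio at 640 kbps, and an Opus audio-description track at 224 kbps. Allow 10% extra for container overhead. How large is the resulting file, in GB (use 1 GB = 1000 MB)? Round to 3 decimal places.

94 min = 5640 s
Audio total: 88 + 640 + 224 = 952 kbps = 0.952 Mbps.
Total bitrate: 6.65 + 0.952 = 7.602 Mbps.
Stream data: 7.602 Mbps × 5640 s = 42875.3 Mb.
With 10% container overhead: ×1.10.
47,163 Mb ÷ 8 = 5,895 MB → 5.895 GB.

5.895 GB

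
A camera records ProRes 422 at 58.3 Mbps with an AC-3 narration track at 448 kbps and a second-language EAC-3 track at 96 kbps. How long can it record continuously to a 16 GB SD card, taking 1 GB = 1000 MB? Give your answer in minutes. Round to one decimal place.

Audio total: 448 + 96 = 544 kbps = 0.544 Mbps.
Total bitrate: 58.3 + 0.544 = 58.844 Mbps.
Capacity: 16 GB = 128,000 Mb.
Recording time: 128,000 / 58.844 = 2,175 s ≈ 36.3 minutes.

36.3 minutes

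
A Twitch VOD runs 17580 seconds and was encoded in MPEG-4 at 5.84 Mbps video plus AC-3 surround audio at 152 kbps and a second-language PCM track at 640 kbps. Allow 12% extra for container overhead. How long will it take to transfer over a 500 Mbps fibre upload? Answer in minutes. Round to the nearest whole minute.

Audio total: 152 + 640 = 792 kbps = 0.792 Mbps.
Total bitrate: 6.632 Mbps.
File: 6.632 Mbps × 17580 s = 116590.6 Mb.
With 12% container overhead: ×1.12. → 130581.4 Mb.
At 500 Mbps: 130581.4 / 500 = 261.2 s ≈ 4.35 minutes.

4 minutes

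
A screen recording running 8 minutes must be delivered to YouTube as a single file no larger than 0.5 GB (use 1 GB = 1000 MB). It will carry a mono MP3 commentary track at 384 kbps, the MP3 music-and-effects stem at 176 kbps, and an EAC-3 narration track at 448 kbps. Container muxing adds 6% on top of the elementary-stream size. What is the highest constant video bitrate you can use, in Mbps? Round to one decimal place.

6.9 Mbps

Budget: 0.5 GB = 4000.0 Mb.
Stream payload after overhead: 4000.0 / 1.06 = 3773.6 Mb.
8 min = 480 s
Total bitrate budget: 3773.6 Mb / 480 s = 7.862 Mbps.
Audio total: 384 + 176 + 448 = 1008 kbps = 1.008 Mbps.
Video: 7.862 − 1.008 = 6.854 Mbps.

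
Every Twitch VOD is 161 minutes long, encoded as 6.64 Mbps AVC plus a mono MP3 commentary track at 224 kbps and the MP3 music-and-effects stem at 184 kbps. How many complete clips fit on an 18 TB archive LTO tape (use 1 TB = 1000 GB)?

161 min = 9660 s
Audio total: 224 + 184 = 408 kbps = 0.408 Mbps.
Total bitrate: 7.048 Mbps.
Per item: 7.048 Mbps × 9660 s = 68,084 Mb = 8,510 MB.
Capacity: 18 TB = 144,000,000 Mb; 2115.04 items → 2115 complete.

2115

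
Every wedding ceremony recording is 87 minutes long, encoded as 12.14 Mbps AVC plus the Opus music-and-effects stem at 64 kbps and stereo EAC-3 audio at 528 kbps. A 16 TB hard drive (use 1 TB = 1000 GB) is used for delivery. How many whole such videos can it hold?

87 min = 5220 s
Audio total: 64 + 528 = 592 kbps = 0.592 Mbps.
Total bitrate: 12.732 Mbps.
Per item: 12.732 Mbps × 5220 s = 66,461 Mb = 8,308 MB.
Capacity: 16 TB = 128,000,000 Mb; 1925.94 items → 1925 complete.

1925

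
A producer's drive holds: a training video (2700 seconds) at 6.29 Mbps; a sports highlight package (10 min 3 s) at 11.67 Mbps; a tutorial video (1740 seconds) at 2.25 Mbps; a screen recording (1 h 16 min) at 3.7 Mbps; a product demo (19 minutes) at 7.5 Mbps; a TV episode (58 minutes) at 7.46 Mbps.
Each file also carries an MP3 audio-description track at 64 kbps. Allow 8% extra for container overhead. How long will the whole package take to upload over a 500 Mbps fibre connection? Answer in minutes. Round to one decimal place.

Audio: 64 kbps = 0.064 Mbps.
training video: 6.354 Mbps × 2700 s × 1.08 = 18528.3 Mb
sports highlight package: 11.734 Mbps × 603 s × 1.08 = 7641.7 Mb
tutorial video: 2.314 Mbps × 1740 s × 1.08 = 4348.5 Mb
screen recording: 3.764 Mbps × 4560 s × 1.08 = 18536.9 Mb
product demo: 7.564 Mbps × 1140 s × 1.08 = 9312.8 Mb
TV episode: 7.524 Mbps × 3480 s × 1.08 = 28278.2 Mb
Total: 86646.3 Mb = 10830.8 MB.
At 500 Mbps: 86646.3 / 500 = 173 s ≈ 2.89 minutes.

2.9 minutes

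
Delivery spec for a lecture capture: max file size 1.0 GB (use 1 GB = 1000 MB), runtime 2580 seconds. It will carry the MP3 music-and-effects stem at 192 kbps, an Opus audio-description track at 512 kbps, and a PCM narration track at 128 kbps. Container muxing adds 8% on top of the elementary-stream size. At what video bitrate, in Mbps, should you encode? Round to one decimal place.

2.0 Mbps

Budget: 1.0 GB = 8000.0 Mb.
Stream payload after overhead: 8000.0 / 1.08 = 7407.4 Mb.
Total bitrate budget: 7407.4 Mb / 2580 s = 2.871 Mbps.
Audio total: 192 + 512 + 128 = 832 kbps = 0.832 Mbps.
Video: 2.871 − 0.832 = 2.039 Mbps.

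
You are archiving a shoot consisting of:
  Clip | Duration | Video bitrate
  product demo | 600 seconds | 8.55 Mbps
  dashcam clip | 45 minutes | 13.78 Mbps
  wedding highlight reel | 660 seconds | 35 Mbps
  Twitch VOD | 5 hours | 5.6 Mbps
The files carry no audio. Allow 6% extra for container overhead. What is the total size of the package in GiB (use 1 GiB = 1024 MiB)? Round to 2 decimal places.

20.51 GiB

product demo: 8.550 Mbps × 600 s × 1.06 = 5437.8 Mb
dashcam clip: 13.780 Mbps × 2700 s × 1.06 = 39438.4 Mb
wedding highlight reel: 35.000 Mbps × 660 s × 1.06 = 24486.0 Mb
Twitch VOD: 5.600 Mbps × 18000 s × 1.06 = 106848.0 Mb
Total: 176210.2 Mb = 22026.3 MB.
= 20.51 GiB.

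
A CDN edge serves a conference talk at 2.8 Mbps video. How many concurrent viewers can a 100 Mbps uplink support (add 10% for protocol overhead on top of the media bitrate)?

32

On the wire with 10% overhead: 3.080 Mbps.
100 Mbps = 100.0 Mbps; 100.0 / 3.080 = 32.47 → 32 viewers.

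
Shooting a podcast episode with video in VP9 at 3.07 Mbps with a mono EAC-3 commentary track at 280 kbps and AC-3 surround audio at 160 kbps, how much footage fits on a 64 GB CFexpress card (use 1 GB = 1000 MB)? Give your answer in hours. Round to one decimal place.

40.5 hours

Audio total: 280 + 160 = 440 kbps = 0.440 Mbps.
Total bitrate: 3.07 + 0.440 = 3.510 Mbps.
Capacity: 64 GB = 512,000 Mb.
Recording time: 512,000 / 3.510 = 145,869 s ≈ 40.5 hours.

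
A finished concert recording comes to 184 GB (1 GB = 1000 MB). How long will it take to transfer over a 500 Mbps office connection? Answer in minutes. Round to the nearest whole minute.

File: 184 GB = 1472000.0 Mb.
At 500 Mbps: 1472000.0 / 500 = 2944.0 s ≈ 49.1 minutes.

49 minutes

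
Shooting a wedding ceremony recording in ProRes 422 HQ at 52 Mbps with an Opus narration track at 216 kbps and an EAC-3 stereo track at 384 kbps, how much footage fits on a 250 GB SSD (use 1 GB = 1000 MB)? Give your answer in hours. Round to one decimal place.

Audio total: 216 + 384 = 600 kbps = 0.600 Mbps.
Total bitrate: 52 + 0.600 = 52.600 Mbps.
Capacity: 250 GB = 2,000,000 Mb.
Recording time: 2,000,000 / 52.600 = 38,023 s ≈ 10.6 hours.

10.6 hours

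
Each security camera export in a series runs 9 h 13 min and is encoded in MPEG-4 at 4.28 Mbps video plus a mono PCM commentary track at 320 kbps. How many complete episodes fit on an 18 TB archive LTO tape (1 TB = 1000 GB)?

9 h 13 min = 553 min = 33180 s
Audio: 320 kbps = 0.320 Mbps.
Total bitrate: 4.600 Mbps.
Per item: 4.600 Mbps × 33180 s = 152,628 Mb = 19,078 MB.
Capacity: 18 TB = 144,000,000 Mb; 943.47 items → 943 complete.

943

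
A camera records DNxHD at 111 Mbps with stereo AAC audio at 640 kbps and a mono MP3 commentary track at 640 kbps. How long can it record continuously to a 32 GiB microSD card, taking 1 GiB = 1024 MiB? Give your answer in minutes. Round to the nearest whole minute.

41 minutes

Audio total: 640 + 640 = 1280 kbps = 1.280 Mbps.
Total bitrate: 111 + 1.280 = 112.280 Mbps.
Capacity: 32 GiB = 274,878 Mb.
Recording time: 274,878 / 112.280 = 2,448 s ≈ 40.8 minutes.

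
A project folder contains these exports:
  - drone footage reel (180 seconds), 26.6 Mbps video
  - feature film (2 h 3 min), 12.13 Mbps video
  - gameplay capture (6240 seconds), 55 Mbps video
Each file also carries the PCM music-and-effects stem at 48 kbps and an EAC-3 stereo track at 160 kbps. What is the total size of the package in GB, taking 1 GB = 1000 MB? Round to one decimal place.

55.0 GB

Audio total: 48 + 160 = 208 kbps = 0.208 Mbps.
drone footage reel: 26.808 Mbps × 180 s = 4825.4 Mb
feature film: 12.338 Mbps × 7380 s = 91054.4 Mb
gameplay capture: 55.208 Mbps × 6240 s = 344497.9 Mb
Total: 440377.8 Mb = 55047.2 MB.
= 55.05 GB.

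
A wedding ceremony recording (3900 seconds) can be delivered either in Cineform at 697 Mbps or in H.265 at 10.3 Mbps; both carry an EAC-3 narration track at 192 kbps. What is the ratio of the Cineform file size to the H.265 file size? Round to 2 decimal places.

Audio: 192 kbps = 0.192 Mbps.
Cineform: 697.192 Mbps × 3900 s = 2719048.8 Mb = 316.539 GiB.
H.265: 10.492 Mbps × 3900 s = 40918.8 Mb = 4.764 GiB.
Ratio: 316.539 / 4.764 = 66.450.

66.45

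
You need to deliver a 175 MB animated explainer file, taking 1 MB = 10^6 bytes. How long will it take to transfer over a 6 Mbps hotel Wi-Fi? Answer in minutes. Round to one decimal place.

3.9 minutes

File: 175 MB = 1400.0 Mb.
At 6 Mbps: 1400.0 / 6 = 233.3 s ≈ 3.89 minutes.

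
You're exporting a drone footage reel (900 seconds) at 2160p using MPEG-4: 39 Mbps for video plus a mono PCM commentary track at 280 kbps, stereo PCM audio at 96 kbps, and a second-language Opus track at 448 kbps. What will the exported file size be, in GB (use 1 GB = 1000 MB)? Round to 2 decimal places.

Audio total: 280 + 96 + 448 = 824 kbps = 0.824 Mbps.
Total bitrate: 39 + 0.824 = 39.824 Mbps.
Stream data: 39.824 Mbps × 900 s = 35841.6 Mb.
35,842 Mb ÷ 8 = 4,480 MB → 4.480 GB.

4.48 GB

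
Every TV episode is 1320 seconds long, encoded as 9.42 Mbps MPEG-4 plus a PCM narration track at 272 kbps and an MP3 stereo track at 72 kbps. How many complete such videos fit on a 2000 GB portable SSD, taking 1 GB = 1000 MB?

Audio total: 272 + 72 = 344 kbps = 0.344 Mbps.
Total bitrate: 9.764 Mbps.
Per item: 9.764 Mbps × 1320 s = 12,888 Mb = 1,611 MB.
Capacity: 2000 GB = 16,000,000 Mb; 1241.42 items → 1241 complete.

1241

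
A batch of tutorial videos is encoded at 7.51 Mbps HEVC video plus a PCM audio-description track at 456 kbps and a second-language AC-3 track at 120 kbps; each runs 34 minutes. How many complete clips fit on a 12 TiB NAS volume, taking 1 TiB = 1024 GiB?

6398

34 min = 2040 s
Audio total: 456 + 120 = 576 kbps = 0.576 Mbps.
Total bitrate: 8.086 Mbps.
Per item: 8.086 Mbps × 2040 s = 16,495 Mb = 2,062 MB.
Capacity: 12 TiB = 105,553,116 Mb; 6398.93 items → 6398 complete.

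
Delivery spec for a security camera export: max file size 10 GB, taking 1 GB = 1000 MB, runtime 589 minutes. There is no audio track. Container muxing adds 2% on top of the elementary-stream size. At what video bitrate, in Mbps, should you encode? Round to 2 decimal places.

2.22 Mbps

Budget: 10 GB = 80000.0 Mb.
Stream payload after overhead: 80000.0 / 1.02 = 78431.4 Mb.
589 min = 35340 s
Total bitrate budget: 78431.4 Mb / 35340 s = 2.219 Mbps.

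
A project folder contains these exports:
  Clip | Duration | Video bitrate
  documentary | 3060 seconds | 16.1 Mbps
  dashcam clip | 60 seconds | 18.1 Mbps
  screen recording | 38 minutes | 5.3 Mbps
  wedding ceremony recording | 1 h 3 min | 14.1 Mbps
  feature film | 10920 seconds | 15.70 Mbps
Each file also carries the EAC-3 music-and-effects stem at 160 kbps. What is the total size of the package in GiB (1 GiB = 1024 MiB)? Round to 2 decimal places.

33.81 GiB

Audio: 160 kbps = 0.160 Mbps.
documentary: 16.260 Mbps × 3060 s = 49755.6 Mb
dashcam clip: 18.260 Mbps × 60 s = 1095.6 Mb
screen recording: 5.460 Mbps × 2280 s = 12448.8 Mb
wedding ceremony recording: 14.260 Mbps × 3780 s = 53902.8 Mb
feature film: 15.860 Mbps × 10920 s = 173191.2 Mb
Total: 290394.0 Mb = 36299.2 MB.
= 33.81 GiB.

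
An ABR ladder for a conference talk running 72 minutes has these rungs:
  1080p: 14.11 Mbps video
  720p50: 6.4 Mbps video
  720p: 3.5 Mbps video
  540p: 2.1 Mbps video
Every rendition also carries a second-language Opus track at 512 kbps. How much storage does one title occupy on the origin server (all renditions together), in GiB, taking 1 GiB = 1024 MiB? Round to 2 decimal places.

72 min = 4320 s
Audio: 512 kbps = 0.512 Mbps.
Sum of rendition bitrates: (14.11+0.512) + (6.4+0.512) + (3.5+0.512) + (2.1+0.512) = 28.158 Mbps.
× 4320 s = 121,643 Mb = 15,205 MB = 14.16 GiB.

14.16 GiB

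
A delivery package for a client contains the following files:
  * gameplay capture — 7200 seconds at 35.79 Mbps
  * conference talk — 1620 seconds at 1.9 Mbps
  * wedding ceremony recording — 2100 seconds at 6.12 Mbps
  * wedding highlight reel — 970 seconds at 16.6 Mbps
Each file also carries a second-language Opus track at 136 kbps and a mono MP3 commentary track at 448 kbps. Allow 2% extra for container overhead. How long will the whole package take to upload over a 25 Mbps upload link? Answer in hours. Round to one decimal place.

Audio total: 136 + 448 = 584 kbps = 0.584 Mbps.
gameplay capture: 36.374 Mbps × 7200 s × 1.02 = 267130.7 Mb
conference talk: 2.484 Mbps × 1620 s × 1.02 = 4104.6 Mb
wedding ceremony recording: 6.704 Mbps × 2100 s × 1.02 = 14360.0 Mb
wedding highlight reel: 17.184 Mbps × 970 s × 1.02 = 17001.8 Mb
Total: 302597.0 Mb = 37824.6 MB.
At 25 Mbps: 302597.0 / 25 = 12104 s ≈ 3.36 hours.

3.4 hours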